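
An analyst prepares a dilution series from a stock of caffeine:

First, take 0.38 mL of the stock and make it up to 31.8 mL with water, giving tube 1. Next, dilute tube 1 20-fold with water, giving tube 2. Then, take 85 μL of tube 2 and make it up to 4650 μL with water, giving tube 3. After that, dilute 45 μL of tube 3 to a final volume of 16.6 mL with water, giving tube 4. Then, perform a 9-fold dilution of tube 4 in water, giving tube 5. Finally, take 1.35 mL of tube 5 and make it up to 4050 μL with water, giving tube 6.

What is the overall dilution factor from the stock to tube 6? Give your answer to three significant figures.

9.12 × 10^8

Step 1: 0.38 mL brought to 31.8 mL → factor 31.8/0.38 = 83.684
Step 2: 20-fold → factor 20
Step 3: 85 μL brought to 4650 μL → factor 4650/85 = 54.706
Step 4: 45 μL brought to 16.6 mL → factor 16600/45 = 368.89
Step 5: 9-fold → factor 9
Step 6: 1.35 mL brought to 4050 μL → factor 4.05/1.35 = 3
Overall dilution factor = 83.684 × 20 × 54.706 × 368.89 × 9 × 3 = 9.1194 × 10^8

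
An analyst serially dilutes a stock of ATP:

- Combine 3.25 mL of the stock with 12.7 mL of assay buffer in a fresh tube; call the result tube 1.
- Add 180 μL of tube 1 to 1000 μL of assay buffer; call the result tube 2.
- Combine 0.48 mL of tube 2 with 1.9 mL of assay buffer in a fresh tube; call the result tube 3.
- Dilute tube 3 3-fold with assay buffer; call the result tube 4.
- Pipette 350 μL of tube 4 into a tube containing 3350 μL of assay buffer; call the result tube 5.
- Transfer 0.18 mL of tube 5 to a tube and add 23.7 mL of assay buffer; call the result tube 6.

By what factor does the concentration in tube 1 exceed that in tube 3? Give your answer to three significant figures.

32.5

Step 1: 3.25 mL + 12.7 mL = 15.95 mL total → factor 15.95/3.25 = 4.9077
Step 2: 180 μL + 1000 μL = 1180 μL total → factor 1180/180 = 6.5556
Step 3: 0.48 mL + 1.9 mL = 2.38 mL total → factor 2.38/0.48 = 4.9583
Dilution factor to tube 1 = 4.9077; to tube 3 = 159.52
[tube 1]/[tube 3] = (factor to tube 3)/(factor to tube 1) = 159.52/4.9077 = 32.5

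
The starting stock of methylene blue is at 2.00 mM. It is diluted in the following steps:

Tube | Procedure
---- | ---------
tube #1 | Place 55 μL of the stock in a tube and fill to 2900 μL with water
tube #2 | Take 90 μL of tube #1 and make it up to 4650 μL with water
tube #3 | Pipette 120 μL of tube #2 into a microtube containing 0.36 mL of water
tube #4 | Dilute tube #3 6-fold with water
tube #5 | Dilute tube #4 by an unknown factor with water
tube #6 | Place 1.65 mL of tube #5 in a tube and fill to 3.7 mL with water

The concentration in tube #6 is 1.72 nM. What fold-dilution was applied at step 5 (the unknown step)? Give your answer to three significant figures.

Step 1: 55 μL brought to 2900 μL → factor 2900/55 = 52.727
Step 2: 90 μL brought to 4650 μL → factor 4650/90 = 51.667
Step 3: 120 μL + 0.36 mL = 480 μL total → factor 480/120 = 4
Step 4: 6-fold → factor 6
Step 5: unknown factor x
Step 6: 1.65 mL brought to 3.7 mL → factor 3.7/1.65 = 2.2424
Product of known-step factors = 1.4661 × 10^5
Overall factor = 2.00 mM / (1.72 nM) = 1.1628 × 10^6
x = 1.1628 × 10^6 / 1.4661 × 10^5 = 7.93

7.93-fold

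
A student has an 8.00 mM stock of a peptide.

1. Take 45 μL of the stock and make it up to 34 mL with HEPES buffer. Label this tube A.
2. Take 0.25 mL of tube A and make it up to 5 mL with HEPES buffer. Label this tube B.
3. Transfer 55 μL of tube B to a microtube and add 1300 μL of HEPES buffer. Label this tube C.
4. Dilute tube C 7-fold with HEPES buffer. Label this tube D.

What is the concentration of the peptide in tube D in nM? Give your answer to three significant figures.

3.07 nM

Step 1: 45 μL brought to 34 mL → factor 34000/45 = 755.56
Step 2: 0.25 mL brought to 5 mL → factor 5/0.25 = 20
Step 3: 55 μL + 1300 μL = 1355 μL total → factor 1355/55 = 24.636
Step 4: 7-fold → factor 7
Overall dilution factor = 755.56 × 20 × 24.636 × 7 = 2.606 × 10^6
Final = 8.00 mM / 2.606 × 10^6 = 3.070 × 10^-6 mM = 3.07 nM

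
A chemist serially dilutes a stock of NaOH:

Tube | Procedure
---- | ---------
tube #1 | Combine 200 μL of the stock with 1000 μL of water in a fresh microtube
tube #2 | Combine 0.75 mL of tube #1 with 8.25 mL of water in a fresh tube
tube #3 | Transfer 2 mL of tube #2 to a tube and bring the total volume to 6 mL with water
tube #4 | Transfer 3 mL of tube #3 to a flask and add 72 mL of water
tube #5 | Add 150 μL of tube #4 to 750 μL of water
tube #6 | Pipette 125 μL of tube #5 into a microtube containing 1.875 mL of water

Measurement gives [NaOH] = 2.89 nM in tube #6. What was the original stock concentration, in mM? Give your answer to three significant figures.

1.50 mM

Step 1: 200 μL + 1000 μL = 1200 μL total → factor 1200/200 = 6
Step 2: 0.75 mL + 8.25 mL = 9 mL total → factor 9/0.75 = 12
Step 3: 2 mL brought to 6 mL → factor 6/2 = 3
Step 4: 3 mL + 72 mL = 75 mL total → factor 75/3 = 25
Step 5: 150 μL + 750 μL = 900 μL total → factor 900/150 = 6
Step 6: 125 μL + 1.875 mL = 2000 μL total → factor 2000/125 = 16
Overall dilution factor = 6 × 12 × 3 × 25 × 6 × 16 = 5.184 × 10^5
Stock = 2.89 nM × 5.184 × 10^5 = 1.498 × 10^6 nM = 1.50 mM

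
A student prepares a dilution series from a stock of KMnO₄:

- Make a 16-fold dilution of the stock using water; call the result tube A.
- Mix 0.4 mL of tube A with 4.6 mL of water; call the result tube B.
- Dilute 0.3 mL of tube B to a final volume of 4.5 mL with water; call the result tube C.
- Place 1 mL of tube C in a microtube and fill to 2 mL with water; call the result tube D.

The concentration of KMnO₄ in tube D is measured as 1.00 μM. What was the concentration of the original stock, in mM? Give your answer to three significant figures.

6.00 mM

Step 1: 16-fold → factor 16
Step 2: 0.4 mL + 4.6 mL = 5 mL total → factor 5/0.4 = 12.5
Step 3: 0.3 mL brought to 4.5 mL → factor 4.5/0.3 = 15
Step 4: 1 mL brought to 2 mL → factor 2/1 = 2
Overall dilution factor = 16 × 12.5 × 15 × 2 = 6000
Stock = 1.00 μM × 6000 = 6000 μM = 6.00 mM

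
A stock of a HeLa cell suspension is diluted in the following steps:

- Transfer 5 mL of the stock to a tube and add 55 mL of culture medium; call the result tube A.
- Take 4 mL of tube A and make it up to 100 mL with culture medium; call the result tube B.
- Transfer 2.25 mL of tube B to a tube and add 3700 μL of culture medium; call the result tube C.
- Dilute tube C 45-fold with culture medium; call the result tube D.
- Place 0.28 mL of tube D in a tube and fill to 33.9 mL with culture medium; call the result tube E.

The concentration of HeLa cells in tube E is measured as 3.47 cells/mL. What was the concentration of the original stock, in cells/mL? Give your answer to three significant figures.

Step 1: 5 mL + 55 mL = 60 mL total → factor 60/5 = 12
Step 2: 4 mL brought to 100 mL → factor 100/4 = 25
Step 3: 2.25 mL + 3700 μL = 5.95 mL total → factor 5.95/2.25 = 2.6444
Step 4: 45-fold → factor 45
Step 5: 0.28 mL brought to 33.9 mL → factor 33.9/0.28 = 121.07
Overall dilution factor = 12 × 25 × 2.6444 × 45 × 121.07 = 4.3222 × 10^6
Stock = 3.47 cells/mL × 4.3222 × 10^6 = 1.50 × 10^7 cells/mL

1.50 × 10^7 cells/mL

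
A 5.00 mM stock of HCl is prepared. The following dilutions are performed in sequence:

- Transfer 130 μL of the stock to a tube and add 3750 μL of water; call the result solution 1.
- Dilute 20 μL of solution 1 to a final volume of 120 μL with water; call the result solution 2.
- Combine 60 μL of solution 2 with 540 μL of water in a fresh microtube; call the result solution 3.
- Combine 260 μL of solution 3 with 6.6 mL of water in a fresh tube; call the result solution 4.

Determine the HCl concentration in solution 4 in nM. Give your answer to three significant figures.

Step 1: 130 μL + 3750 μL = 3880 μL total → factor 3880/130 = 29.846
Step 2: 20 μL brought to 120 μL → factor 120/20 = 6
Step 3: 60 μL + 540 μL = 600 μL total → factor 600/60 = 10
Step 4: 260 μL + 6.6 mL = 6860 μL total → factor 6860/260 = 26.385
Overall dilution factor = 29.846 × 6 × 10 × 26.385 = 47249
Final = 5.00 mM / 47249 = 0.0001058 mM = 106 nM

106 nM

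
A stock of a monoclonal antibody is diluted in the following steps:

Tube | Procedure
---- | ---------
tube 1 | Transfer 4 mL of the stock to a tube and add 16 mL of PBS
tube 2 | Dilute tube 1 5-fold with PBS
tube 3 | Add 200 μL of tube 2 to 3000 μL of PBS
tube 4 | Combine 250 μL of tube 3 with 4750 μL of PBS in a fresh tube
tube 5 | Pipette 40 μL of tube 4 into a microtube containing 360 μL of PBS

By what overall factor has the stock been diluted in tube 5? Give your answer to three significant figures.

8.00 × 10^4

Step 1: 4 mL + 16 mL = 20 mL total → factor 20/4 = 5
Step 2: 5-fold → factor 5
Step 3: 200 μL + 3000 μL = 3200 μL total → factor 3200/200 = 16
Step 4: 250 μL + 4750 μL = 5000 μL total → factor 5000/250 = 20
Step 5: 40 μL + 360 μL = 400 μL total → factor 400/40 = 10
Overall dilution factor = 5 × 5 × 16 × 20 × 10 = 80000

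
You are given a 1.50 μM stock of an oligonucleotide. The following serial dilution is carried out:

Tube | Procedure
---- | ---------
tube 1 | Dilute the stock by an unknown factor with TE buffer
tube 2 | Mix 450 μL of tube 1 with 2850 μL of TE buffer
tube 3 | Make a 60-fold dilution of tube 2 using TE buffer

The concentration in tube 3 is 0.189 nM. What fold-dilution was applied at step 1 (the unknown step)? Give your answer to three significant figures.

Step 1: unknown factor x
Step 2: 450 μL + 2850 μL = 3300 μL total → factor 3300/450 = 7.3333
Step 3: 60-fold → factor 60
Product of known-step factors = 440
Overall factor = 1.50 μM / (0.189 nM) = 7936.5
x = 7936.5 / 440 = 18.0

18.0-fold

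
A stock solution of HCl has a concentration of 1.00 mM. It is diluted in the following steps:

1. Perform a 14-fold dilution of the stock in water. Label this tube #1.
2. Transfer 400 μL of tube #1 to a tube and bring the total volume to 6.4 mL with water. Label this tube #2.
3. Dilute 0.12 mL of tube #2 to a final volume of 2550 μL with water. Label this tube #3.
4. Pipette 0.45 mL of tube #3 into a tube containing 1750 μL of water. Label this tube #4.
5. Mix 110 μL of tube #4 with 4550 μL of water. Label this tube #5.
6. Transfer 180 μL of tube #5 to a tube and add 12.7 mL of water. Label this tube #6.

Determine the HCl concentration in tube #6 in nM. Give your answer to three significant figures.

Step 1: 14-fold → factor 14
Step 2: 400 μL brought to 6.4 mL → factor 6400/400 = 16
Step 3: 0.12 mL brought to 2550 μL → factor 2.55/0.12 = 21.25
Step 4: 0.45 mL + 1750 μL = 2.2 mL total → factor 2.2/0.45 = 4.8889
Step 5: 110 μL + 4550 μL = 4660 μL total → factor 4660/110 = 42.364
Step 6: 180 μL + 12.7 mL = 12880 μL total → factor 12880/180 = 71.556
Overall dilution factor = 14 × 16 × 21.25 × 4.8889 × 42.364 × 71.556 = 7.0543 × 10^7
Final = 1.00 mM / 7.0543 × 10^7 = 1.418 × 10^-8 mM = 0.0142 nM

0.0142 nM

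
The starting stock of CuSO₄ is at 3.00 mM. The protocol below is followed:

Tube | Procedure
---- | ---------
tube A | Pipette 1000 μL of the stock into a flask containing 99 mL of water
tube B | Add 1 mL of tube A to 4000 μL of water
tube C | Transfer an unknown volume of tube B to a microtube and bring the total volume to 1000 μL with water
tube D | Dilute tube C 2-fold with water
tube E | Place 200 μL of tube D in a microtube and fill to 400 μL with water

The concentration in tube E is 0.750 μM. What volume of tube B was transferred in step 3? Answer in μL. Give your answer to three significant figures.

Step 1: 1000 μL + 99 mL = 1 × 10^5 μL total → factor 1 × 10^5/1000 = 100
Step 2: 1 mL + 4000 μL = 5 mL total → factor 5/1 = 5
Step 3: v brought to 1000 μL → factor = 1000 μL/v
Step 4: 2-fold → factor 2
Step 5: 200 μL brought to 400 μL → factor 400/200 = 2
Product of known-step factors = 2000
Overall factor = 3.00 mM / (0.750 μM) = 4000
Step-3 factor = 4000 / 2000 = 2
v = 1000 μL / 2 = 500 μL

500 μL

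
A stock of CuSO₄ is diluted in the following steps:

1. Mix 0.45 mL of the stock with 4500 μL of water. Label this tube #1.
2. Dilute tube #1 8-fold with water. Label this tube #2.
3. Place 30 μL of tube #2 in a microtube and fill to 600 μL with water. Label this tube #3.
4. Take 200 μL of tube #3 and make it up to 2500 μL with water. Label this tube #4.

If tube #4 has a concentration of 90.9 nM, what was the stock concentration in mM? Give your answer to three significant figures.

Step 1: 0.45 mL + 4500 μL = 4.95 mL total → factor 4.95/0.45 = 11
Step 2: 8-fold → factor 8
Step 3: 30 μL brought to 600 μL → factor 600/30 = 20
Step 4: 200 μL brought to 2500 μL → factor 2500/200 = 12.5
Overall dilution factor = 11 × 8 × 20 × 12.5 = 22000
Stock = 90.9 nM × 22000 = 2.000 × 10^6 nM = 2.00 mM

2.00 mM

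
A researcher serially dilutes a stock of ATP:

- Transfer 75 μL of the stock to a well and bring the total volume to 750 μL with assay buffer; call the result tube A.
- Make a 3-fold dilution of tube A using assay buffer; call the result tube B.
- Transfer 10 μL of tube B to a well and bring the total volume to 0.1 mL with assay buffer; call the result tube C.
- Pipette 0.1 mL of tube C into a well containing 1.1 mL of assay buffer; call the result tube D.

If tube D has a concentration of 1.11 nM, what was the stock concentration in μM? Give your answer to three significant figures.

Step 1: 75 μL brought to 750 μL → factor 750/75 = 10
Step 2: 3-fold → factor 3
Step 3: 10 μL brought to 0.1 mL → factor 100/10 = 10
Step 4: 0.1 mL + 1.1 mL = 1.2 mL total → factor 1.2/0.1 = 12
Overall dilution factor = 10 × 3 × 10 × 12 = 3600
Stock = 1.11 nM × 3600 = 3996 nM = 4.00 μM

4.00 μM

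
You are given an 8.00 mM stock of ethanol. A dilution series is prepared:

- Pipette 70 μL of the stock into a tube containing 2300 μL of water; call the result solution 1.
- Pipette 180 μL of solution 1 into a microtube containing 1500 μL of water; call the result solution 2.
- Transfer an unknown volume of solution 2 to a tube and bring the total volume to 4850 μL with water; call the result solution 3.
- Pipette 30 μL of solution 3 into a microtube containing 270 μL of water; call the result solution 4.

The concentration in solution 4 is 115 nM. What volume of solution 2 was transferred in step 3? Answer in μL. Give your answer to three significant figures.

220 μL

Step 1: 70 μL + 2300 μL = 2370 μL total → factor 2370/70 = 33.857
Step 2: 180 μL + 1500 μL = 1680 μL total → factor 1680/180 = 9.3333
Step 3: v brought to 4850 μL → factor = 4850 μL/v
Step 4: 30 μL + 270 μL = 300 μL total → factor 300/30 = 10
Product of known-step factors = 3160
Overall factor = 8.00 mM / (115 nM) = 69565
Step-3 factor = 69565 / 3160 = 22.014
v = 4850 μL / 22.014 = 220 μL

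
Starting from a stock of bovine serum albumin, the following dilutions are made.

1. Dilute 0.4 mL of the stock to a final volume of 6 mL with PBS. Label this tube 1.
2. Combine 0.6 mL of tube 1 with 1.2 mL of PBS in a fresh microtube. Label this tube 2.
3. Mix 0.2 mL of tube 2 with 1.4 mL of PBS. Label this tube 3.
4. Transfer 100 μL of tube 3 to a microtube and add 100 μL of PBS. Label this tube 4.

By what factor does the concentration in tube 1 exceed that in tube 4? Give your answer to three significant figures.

48.0

Step 1: 0.4 mL brought to 6 mL → factor 6/0.4 = 15
Step 2: 0.6 mL + 1.2 mL = 1.8 mL total → factor 1.8/0.6 = 3
Step 3: 0.2 mL + 1.4 mL = 1.6 mL total → factor 1.6/0.2 = 8
Step 4: 100 μL + 100 μL = 200 μL total → factor 200/100 = 2
Dilution factor to tube 1 = 15; to tube 4 = 720
[tube 1]/[tube 4] = (factor to tube 4)/(factor to tube 1) = 720/15 = 48.0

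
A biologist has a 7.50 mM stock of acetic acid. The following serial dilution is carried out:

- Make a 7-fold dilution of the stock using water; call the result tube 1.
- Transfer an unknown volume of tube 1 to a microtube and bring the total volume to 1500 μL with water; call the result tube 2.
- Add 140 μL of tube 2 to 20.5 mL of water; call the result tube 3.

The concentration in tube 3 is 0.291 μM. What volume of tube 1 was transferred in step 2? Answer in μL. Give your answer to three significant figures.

Step 1: 7-fold → factor 7
Step 2: v brought to 1500 μL → factor = 1500 μL/v
Step 3: 140 μL + 20.5 mL = 20640 μL total → factor 20640/140 = 147.43
Product of known-step factors = 1032
Overall factor = 7.50 mM / (0.291 μM) = 25773
Step-2 factor = 25773 / 1032 = 24.974
v = 1500 μL / 24.974 = 60.1 μL

60.1 μL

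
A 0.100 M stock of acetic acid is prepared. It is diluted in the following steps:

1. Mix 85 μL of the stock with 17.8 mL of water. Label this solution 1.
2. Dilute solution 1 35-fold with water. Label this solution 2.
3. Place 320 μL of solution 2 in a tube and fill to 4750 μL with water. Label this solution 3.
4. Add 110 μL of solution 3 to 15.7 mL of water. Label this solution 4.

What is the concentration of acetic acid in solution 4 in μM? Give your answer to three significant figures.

Step 1: 85 μL + 17.8 mL = 17885 μL total → factor 17885/85 = 210.41
Step 2: 35-fold → factor 35
Step 3: 320 μL brought to 4750 μL → factor 4750/320 = 14.844
Step 4: 110 μL + 15.7 mL = 15810 μL total → factor 15810/110 = 143.73
Overall dilution factor = 210.41 × 35 × 14.844 × 143.73 = 1.5712 × 10^7
Final = 0.100 M / 1.5712 × 10^7 = 6.365 × 10^-9 M = 0.00636 μM

0.00636 μM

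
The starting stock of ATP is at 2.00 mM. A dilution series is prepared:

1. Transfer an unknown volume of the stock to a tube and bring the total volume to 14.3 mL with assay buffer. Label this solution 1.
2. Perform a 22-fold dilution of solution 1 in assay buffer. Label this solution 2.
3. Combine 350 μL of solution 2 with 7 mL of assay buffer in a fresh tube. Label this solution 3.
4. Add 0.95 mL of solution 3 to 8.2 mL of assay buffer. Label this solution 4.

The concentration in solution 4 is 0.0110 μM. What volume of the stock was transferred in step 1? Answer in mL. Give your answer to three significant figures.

Step 1: v brought to 14.3 mL → factor = 14.3 mL/v
Step 2: 22-fold → factor 22
Step 3: 350 μL + 7 mL = 7350 μL total → factor 7350/350 = 21
Step 4: 0.95 mL + 8.2 mL = 9.15 mL total → factor 9.15/0.95 = 9.6316
Product of known-step factors = 4449.8
Overall factor = 2.00 mM / (0.0110 μM) = 1.8182 × 10^5
Step-1 factor = 1.8182 × 10^5 / 4449.8 = 40.86
v = 14.3 mL / 40.86 = 0.350 mL

0.350 mL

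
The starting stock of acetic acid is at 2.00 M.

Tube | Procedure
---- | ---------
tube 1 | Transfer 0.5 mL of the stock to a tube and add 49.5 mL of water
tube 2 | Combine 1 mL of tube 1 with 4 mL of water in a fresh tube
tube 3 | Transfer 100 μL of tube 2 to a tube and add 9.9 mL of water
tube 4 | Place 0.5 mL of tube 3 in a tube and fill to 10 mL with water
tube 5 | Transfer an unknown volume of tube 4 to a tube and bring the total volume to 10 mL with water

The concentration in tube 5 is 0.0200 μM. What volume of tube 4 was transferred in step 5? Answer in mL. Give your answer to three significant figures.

0.100 mL

Step 1: 0.5 mL + 49.5 mL = 50 mL total → factor 50/0.5 = 100
Step 2: 1 mL + 4 mL = 5 mL total → factor 5/1 = 5
Step 3: 100 μL + 9.9 mL = 10000 μL total → factor 10000/100 = 100
Step 4: 0.5 mL brought to 10 mL → factor 10/0.5 = 20
Step 5: v brought to 10 mL → factor = 10 mL/v
Product of known-step factors = 1 × 10^6
Overall factor = 2.00 M / (0.0200 μM) = 1 × 10^8
Step-5 factor = 1 × 10^8 / 1 × 10^6 = 100
v = 10 mL / 100 = 0.100 mL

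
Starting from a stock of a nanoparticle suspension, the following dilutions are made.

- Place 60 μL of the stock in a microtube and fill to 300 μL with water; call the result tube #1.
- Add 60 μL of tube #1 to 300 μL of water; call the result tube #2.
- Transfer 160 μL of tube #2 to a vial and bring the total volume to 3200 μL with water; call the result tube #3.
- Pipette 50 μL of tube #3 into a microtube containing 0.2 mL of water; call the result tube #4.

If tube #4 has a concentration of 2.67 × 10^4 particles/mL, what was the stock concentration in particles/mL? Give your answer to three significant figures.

8.01 × 10^7 particles/mL

Step 1: 60 μL brought to 300 μL → factor 300/60 = 5
Step 2: 60 μL + 300 μL = 360 μL total → factor 360/60 = 6
Step 3: 160 μL brought to 3200 μL → factor 3200/160 = 20
Step 4: 50 μL + 0.2 mL = 250 μL total → factor 250/50 = 5
Overall dilution factor = 5 × 6 × 20 × 5 = 3000
Stock = 2.67 × 10^4 particles/mL × 3000 = 8.01 × 10^7 particles/mL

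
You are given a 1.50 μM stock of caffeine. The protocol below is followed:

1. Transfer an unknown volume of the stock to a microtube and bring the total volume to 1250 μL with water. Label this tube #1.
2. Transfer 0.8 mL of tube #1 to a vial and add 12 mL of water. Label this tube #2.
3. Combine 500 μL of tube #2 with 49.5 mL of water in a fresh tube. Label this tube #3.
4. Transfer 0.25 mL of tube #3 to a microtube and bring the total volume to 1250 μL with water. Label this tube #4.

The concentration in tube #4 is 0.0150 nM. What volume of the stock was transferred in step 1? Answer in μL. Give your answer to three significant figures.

100 μL

Step 1: v brought to 1250 μL → factor = 1250 μL/v
Step 2: 0.8 mL + 12 mL = 12.8 mL total → factor 12.8/0.8 = 16
Step 3: 500 μL + 49.5 mL = 50000 μL total → factor 50000/500 = 100
Step 4: 0.25 mL brought to 1250 μL → factor 1.25/0.25 = 5
Product of known-step factors = 8000
Overall factor = 1.50 μM / (0.0150 nM) = 1 × 10^5
Step-1 factor = 1 × 10^5 / 8000 = 12.5
v = 1250 μL / 12.5 = 100 μL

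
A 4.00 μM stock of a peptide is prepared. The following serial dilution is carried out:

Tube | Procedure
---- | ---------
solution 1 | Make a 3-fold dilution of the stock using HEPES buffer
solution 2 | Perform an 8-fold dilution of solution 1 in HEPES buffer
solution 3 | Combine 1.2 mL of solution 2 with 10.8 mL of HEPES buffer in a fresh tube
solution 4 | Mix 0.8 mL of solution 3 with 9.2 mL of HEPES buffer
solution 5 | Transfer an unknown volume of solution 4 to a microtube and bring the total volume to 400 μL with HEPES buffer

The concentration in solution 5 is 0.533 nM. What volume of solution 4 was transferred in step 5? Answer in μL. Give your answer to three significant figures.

160 μL

Step 1: 3-fold → factor 3
Step 2: 8-fold → factor 8
Step 3: 1.2 mL + 10.8 mL = 12 mL total → factor 12/1.2 = 10
Step 4: 0.8 mL + 9.2 mL = 10 mL total → factor 10/0.8 = 12.5
Step 5: v brought to 400 μL → factor = 400 μL/v
Product of known-step factors = 3000
Overall factor = 4.00 μM / (0.533 nM) = 7504.7
Step-5 factor = 7504.7 / 3000 = 2.5016
v = 400 μL / 2.5016 = 160 μL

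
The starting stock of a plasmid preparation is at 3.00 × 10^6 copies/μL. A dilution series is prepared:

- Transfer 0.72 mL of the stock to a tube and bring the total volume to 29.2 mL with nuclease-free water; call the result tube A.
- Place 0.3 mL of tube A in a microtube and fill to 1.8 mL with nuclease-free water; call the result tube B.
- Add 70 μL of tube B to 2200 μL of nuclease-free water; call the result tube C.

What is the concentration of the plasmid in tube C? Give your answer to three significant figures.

380 copies/μL

Step 1: 0.72 mL brought to 29.2 mL → factor 29.2/0.72 = 40.556
Step 2: 0.3 mL brought to 1.8 mL → factor 1.8/0.3 = 6
Step 3: 70 μL + 2200 μL = 2270 μL total → factor 2270/70 = 32.429
Overall dilution factor = 40.556 × 6 × 32.429 = 7891
Final = 3.00 × 10^6 copies/μL / 7891 = 380 copies/μL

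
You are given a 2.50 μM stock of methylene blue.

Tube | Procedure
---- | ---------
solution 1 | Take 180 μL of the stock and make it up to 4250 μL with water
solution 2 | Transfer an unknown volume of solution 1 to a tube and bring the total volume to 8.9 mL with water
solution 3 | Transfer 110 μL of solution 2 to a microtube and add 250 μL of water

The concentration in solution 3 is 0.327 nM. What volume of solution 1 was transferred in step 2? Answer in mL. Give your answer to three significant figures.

0.0900 mL

Step 1: 180 μL brought to 4250 μL → factor 4250/180 = 23.611
Step 2: v brought to 8.9 mL → factor = 8.9 mL/v
Step 3: 110 μL + 250 μL = 360 μL total → factor 360/110 = 3.2727
Product of known-step factors = 77.273
Overall factor = 2.50 μM / (0.327 nM) = 7645.3
Step-2 factor = 7645.3 / 77.273 = 98.939
v = 8.9 mL / 98.939 = 0.0900 mL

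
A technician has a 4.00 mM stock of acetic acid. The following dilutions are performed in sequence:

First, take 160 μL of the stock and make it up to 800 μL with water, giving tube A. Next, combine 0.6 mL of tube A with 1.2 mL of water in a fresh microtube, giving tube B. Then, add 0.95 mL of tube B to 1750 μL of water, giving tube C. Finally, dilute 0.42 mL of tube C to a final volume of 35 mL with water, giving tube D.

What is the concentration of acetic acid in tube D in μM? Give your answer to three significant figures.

Step 1: 160 μL brought to 800 μL → factor 800/160 = 5
Step 2: 0.6 mL + 1.2 mL = 1.8 mL total → factor 1.8/0.6 = 3
Step 3: 0.95 mL + 1750 μL = 2.7 mL total → factor 2.7/0.95 = 2.8421
Step 4: 0.42 mL brought to 35 mL → factor 35/0.42 = 83.333
Overall dilution factor = 5 × 3 × 2.8421 × 83.333 = 3552.6
Final = 4.00 mM / 3552.6 = 0.001126 mM = 1.13 μM

1.13 μM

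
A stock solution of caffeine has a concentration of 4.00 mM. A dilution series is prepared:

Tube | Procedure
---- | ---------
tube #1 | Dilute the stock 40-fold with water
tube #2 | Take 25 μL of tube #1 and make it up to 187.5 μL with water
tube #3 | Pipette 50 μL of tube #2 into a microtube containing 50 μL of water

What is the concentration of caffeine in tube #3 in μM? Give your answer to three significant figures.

6.67 μM

Step 1: 40-fold → factor 40
Step 2: 25 μL brought to 187.5 μL → factor 187.5/25 = 7.5
Step 3: 50 μL + 50 μL = 100 μL total → factor 100/50 = 2
Overall dilution factor = 40 × 7.5 × 2 = 600
Final = 4.00 mM / 600 = 0.006667 mM = 6.67 μM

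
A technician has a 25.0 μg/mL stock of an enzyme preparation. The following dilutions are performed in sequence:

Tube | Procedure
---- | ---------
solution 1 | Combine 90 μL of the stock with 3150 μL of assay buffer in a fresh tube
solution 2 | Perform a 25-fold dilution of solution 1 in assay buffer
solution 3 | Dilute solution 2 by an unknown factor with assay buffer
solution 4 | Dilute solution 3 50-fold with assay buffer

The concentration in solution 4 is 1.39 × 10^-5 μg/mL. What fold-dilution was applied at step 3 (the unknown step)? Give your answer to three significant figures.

40.0-fold

Step 1: 90 μL + 3150 μL = 3240 μL total → factor 3240/90 = 36
Step 2: 25-fold → factor 25
Step 3: unknown factor x
Step 4: 50-fold → factor 50
Product of known-step factors = 45000
Overall factor = 25.0 μg/mL / (1.39 × 10^-5 μg/mL) = 1.7986 × 10^6
x = 1.7986 × 10^6 / 45000 = 40.0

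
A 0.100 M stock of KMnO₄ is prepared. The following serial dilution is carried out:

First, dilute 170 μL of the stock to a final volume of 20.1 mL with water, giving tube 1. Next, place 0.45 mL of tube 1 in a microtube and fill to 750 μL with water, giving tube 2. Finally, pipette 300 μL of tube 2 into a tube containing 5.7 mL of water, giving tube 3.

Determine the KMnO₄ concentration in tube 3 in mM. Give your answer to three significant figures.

Step 1: 170 μL brought to 20.1 mL → factor 20100/170 = 118.24
Step 2: 0.45 mL brought to 750 μL → factor 0.75/0.45 = 1.6667
Step 3: 300 μL + 5.7 mL = 6000 μL total → factor 6000/300 = 20
Overall dilution factor = 118.24 × 1.6667 × 20 = 3941.2
Final = 0.100 M / 3941.2 = 2.537 × 10^-5 M = 0.0254 mM

0.0254 mM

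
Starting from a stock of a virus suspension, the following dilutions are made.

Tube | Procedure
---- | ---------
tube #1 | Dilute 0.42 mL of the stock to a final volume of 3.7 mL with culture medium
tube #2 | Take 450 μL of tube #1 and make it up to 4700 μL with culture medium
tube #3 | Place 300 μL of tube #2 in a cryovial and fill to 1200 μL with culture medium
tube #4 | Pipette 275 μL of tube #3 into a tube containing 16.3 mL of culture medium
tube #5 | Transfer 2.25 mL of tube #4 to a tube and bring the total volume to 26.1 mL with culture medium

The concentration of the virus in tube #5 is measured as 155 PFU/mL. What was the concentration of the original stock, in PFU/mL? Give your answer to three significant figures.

3.99 × 10^7 PFU/mL

Step 1: 0.42 mL brought to 3.7 mL → factor 3.7/0.42 = 8.8095
Step 2: 450 μL brought to 4700 μL → factor 4700/450 = 10.444
Step 3: 300 μL brought to 1200 μL → factor 1200/300 = 4
Step 4: 275 μL + 16.3 mL = 16575 μL total → factor 16575/275 = 60.273
Step 5: 2.25 mL brought to 26.1 mL → factor 26.1/2.25 = 11.6
Overall dilution factor = 8.8095 × 10.444 × 4 × 60.273 × 11.6 = 2.5732 × 10^5
Stock = 155 PFU/mL × 2.5732 × 10^5 = 3.99 × 10^7 PFU/mL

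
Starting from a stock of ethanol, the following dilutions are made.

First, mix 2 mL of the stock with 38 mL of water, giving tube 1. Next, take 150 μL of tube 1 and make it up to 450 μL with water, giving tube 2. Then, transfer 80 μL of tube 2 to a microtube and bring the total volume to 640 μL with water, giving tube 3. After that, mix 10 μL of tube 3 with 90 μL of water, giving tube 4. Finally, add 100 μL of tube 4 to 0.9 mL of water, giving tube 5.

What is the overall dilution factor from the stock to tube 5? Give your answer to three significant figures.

4.80 × 10^4

Step 1: 2 mL + 38 mL = 40 mL total → factor 40/2 = 20
Step 2: 150 μL brought to 450 μL → factor 450/150 = 3
Step 3: 80 μL brought to 640 μL → factor 640/80 = 8
Step 4: 10 μL + 90 μL = 100 μL total → factor 100/10 = 10
Step 5: 100 μL + 0.9 mL = 1000 μL total → factor 1000/100 = 10
Overall dilution factor = 20 × 3 × 8 × 10 × 10 = 48000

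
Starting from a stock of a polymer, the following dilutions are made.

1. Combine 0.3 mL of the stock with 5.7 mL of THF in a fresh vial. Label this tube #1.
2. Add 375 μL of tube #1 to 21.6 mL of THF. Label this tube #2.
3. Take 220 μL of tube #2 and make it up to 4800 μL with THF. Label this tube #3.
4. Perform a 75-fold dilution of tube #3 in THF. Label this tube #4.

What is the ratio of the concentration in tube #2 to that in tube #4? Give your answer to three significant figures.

1.64 × 10^3

Step 1: 0.3 mL + 5.7 mL = 6 mL total → factor 6/0.3 = 20
Step 2: 375 μL + 21.6 mL = 21975 μL total → factor 21975/375 = 58.6
Step 3: 220 μL brought to 4800 μL → factor 4800/220 = 21.818
Step 4: 75-fold → factor 75
Dilution factor to tube #2 = 1172; to tube #4 = 1.9178 × 10^6
[tube #2]/[tube #4] = (factor to tube #4)/(factor to tube #2) = 1.9178 × 10^6/1172 = 1.64 × 10^3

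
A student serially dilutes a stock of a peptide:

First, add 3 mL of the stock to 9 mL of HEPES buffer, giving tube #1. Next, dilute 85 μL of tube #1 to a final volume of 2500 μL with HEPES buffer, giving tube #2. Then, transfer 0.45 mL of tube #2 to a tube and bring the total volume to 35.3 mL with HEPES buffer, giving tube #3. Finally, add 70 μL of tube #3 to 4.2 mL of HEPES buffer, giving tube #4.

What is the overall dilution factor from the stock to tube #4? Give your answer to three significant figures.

Step 1: 3 mL + 9 mL = 12 mL total → factor 12/3 = 4
Step 2: 85 μL brought to 2500 μL → factor 2500/85 = 29.412
Step 3: 0.45 mL brought to 35.3 mL → factor 35.3/0.45 = 78.444
Step 4: 70 μL + 4.2 mL = 4270 μL total → factor 4270/70 = 61
Overall dilution factor = 4 × 29.412 × 78.444 × 61 = 5.6295 × 10^5

5.63 × 10^5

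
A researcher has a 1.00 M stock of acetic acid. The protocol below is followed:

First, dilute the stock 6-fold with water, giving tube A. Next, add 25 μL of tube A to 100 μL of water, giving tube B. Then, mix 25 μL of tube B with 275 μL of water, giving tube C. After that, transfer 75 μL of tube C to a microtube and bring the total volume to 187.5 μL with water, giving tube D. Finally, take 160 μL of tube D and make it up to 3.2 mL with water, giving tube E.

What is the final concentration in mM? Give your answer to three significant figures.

0.0556 mM

Step 1: 6-fold → factor 6
Step 2: 25 μL + 100 μL = 125 μL total → factor 125/25 = 5
Step 3: 25 μL + 275 μL = 300 μL total → factor 300/25 = 12
Step 4: 75 μL brought to 187.5 μL → factor 187.5/75 = 2.5
Step 5: 160 μL brought to 3.2 mL → factor 3200/160 = 20
Overall dilution factor = 6 × 5 × 12 × 2.5 × 20 = 18000
Final = 1.00 M / 18000 = 5.556 × 10^-5 M = 0.0556 mM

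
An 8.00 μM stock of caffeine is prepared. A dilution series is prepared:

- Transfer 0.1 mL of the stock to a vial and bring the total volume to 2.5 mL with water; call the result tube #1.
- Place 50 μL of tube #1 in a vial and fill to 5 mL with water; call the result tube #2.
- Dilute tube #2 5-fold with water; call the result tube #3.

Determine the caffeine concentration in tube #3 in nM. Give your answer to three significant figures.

0.640 nM

Step 1: 0.1 mL brought to 2.5 mL → factor 2.5/0.1 = 25
Step 2: 50 μL brought to 5 mL → factor 5000/50 = 100
Step 3: 5-fold → factor 5
Overall dilution factor = 25 × 100 × 5 = 12500
Final = 8.00 μM / 12500 = 0.0006400 μM = 0.640 nM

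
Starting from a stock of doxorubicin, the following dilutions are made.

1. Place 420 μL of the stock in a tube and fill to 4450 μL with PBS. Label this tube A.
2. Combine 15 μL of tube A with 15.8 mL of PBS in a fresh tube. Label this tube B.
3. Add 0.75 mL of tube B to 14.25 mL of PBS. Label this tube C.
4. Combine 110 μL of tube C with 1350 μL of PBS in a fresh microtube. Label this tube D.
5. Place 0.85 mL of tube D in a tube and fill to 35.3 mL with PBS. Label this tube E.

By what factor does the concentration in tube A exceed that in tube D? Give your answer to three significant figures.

2.80 × 10^5

Step 1: 420 μL brought to 4450 μL → factor 4450/420 = 10.595
Step 2: 15 μL + 15.8 mL = 15815 μL total → factor 15815/15 = 1054.3
Step 3: 0.75 mL + 14.25 mL = 15 mL total → factor 15/0.75 = 20
Step 4: 110 μL + 1350 μL = 1460 μL total → factor 1460/110 = 13.273
Dilution factor to tube A = 10.595; to tube D = 2.9654 × 10^6
[tube A]/[tube D] = (factor to tube D)/(factor to tube A) = 2.9654 × 10^6/10.595 = 2.80 × 10^5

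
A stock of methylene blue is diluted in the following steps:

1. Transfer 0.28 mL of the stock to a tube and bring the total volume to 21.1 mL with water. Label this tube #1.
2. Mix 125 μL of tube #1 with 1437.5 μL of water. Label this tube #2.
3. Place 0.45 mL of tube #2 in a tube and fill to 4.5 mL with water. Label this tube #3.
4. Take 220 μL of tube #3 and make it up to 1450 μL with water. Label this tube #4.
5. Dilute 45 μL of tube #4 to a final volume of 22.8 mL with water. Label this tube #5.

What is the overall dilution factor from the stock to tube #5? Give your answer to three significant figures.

3.15 × 10^7

Step 1: 0.28 mL brought to 21.1 mL → factor 21.1/0.28 = 75.357
Step 2: 125 μL + 1437.5 μL = 1562.5 μL total → factor 1562.5/125 = 12.5
Step 3: 0.45 mL brought to 4.5 mL → factor 4.5/0.45 = 10
Step 4: 220 μL brought to 1450 μL → factor 1450/220 = 6.5909
Step 5: 45 μL brought to 22.8 mL → factor 22800/45 = 506.67
Overall dilution factor = 75.357 × 12.5 × 10 × 6.5909 × 506.67 = 3.1456 × 10^7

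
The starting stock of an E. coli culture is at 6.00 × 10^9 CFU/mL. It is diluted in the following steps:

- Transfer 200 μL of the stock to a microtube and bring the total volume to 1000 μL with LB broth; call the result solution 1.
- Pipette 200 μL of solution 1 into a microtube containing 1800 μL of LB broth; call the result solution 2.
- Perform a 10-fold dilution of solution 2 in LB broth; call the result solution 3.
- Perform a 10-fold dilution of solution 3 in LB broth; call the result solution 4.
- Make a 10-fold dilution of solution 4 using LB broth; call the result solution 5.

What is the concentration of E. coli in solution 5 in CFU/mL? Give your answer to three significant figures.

Step 1: 200 μL brought to 1000 μL → factor 1000/200 = 5
Step 2: 200 μL + 1800 μL = 2000 μL total → factor 2000/200 = 10
Step 3: 10-fold → factor 10
Step 4: 10-fold → factor 10
Step 5: 10-fold → factor 10
Overall dilution factor = 5 × 10 × 10 × 10 × 10 = 50000
Final = 6.00 × 10^9 CFU/mL / 50000 = 1.20 × 10^5 CFU/mL

1.20 × 10^5 CFU/mL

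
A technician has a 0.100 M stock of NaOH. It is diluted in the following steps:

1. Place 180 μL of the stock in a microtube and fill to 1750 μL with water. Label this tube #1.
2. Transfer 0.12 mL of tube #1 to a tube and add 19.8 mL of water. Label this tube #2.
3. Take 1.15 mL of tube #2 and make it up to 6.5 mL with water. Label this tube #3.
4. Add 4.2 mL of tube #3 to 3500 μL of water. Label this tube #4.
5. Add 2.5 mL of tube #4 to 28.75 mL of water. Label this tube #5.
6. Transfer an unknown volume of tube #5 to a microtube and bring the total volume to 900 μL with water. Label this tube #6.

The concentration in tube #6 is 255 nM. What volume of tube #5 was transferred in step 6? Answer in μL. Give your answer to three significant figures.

480 μL

Step 1: 180 μL brought to 1750 μL → factor 1750/180 = 9.7222
Step 2: 0.12 mL + 19.8 mL = 19.92 mL total → factor 19.92/0.12 = 166
Step 3: 1.15 mL brought to 6.5 mL → factor 6.5/1.15 = 5.6522
Step 4: 4.2 mL + 3500 μL = 7.7 mL total → factor 7.7/4.2 = 1.8333
Step 5: 2.5 mL + 28.75 mL = 31.25 mL total → factor 31.25/2.5 = 12.5
Step 6: v brought to 900 μL → factor = 900 μL/v
Product of known-step factors = 2.0905 × 10^5
Overall factor = 0.100 M / (255 nM) = 3.9216 × 10^5
Step-6 factor = 3.9216 × 10^5 / 2.0905 × 10^5 = 1.8759
v = 900 μL / 1.8759 = 480 μL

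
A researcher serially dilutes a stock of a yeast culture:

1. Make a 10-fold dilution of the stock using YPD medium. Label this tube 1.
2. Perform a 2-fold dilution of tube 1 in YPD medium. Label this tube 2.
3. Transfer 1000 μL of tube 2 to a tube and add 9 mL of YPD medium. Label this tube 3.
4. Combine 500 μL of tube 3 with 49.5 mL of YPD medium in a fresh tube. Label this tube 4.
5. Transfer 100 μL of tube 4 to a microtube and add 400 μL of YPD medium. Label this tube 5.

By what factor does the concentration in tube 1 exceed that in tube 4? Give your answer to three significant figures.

2.00 × 10^3

Step 1: 10-fold → factor 10
Step 2: 2-fold → factor 2
Step 3: 1000 μL + 9 mL = 10000 μL total → factor 10000/1000 = 10
Step 4: 500 μL + 49.5 mL = 50000 μL total → factor 50000/500 = 100
Dilution factor to tube 1 = 10; to tube 4 = 20000
[tube 1]/[tube 4] = (factor to tube 4)/(factor to tube 1) = 20000/10 = 2.00 × 10^3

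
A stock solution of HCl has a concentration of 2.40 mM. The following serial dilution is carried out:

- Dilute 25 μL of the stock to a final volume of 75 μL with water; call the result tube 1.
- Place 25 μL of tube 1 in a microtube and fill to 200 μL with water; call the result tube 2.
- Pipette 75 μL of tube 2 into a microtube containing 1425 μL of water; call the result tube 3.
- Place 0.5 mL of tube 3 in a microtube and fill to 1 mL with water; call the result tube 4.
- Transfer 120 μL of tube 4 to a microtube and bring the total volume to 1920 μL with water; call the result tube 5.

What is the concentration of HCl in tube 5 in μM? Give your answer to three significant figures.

0.156 μM

Step 1: 25 μL brought to 75 μL → factor 75/25 = 3
Step 2: 25 μL brought to 200 μL → factor 200/25 = 8
Step 3: 75 μL + 1425 μL = 1500 μL total → factor 1500/75 = 20
Step 4: 0.5 mL brought to 1 mL → factor 1/0.5 = 2
Step 5: 120 μL brought to 1920 μL → factor 1920/120 = 16
Overall dilution factor = 3 × 8 × 20 × 2 × 16 = 15360
Final = 2.40 mM / 15360 = 0.0001563 mM = 0.156 μM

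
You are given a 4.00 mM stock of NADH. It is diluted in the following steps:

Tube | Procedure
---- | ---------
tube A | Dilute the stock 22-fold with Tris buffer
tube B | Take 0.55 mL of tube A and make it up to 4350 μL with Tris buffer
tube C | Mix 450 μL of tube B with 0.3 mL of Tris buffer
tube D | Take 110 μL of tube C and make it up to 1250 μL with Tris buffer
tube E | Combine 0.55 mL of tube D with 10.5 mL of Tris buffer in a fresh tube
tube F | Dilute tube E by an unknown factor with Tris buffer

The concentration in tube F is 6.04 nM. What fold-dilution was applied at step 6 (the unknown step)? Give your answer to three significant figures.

10.0-fold

Step 1: 22-fold → factor 22
Step 2: 0.55 mL brought to 4350 μL → factor 4.35/0.55 = 7.9091
Step 3: 450 μL + 0.3 mL = 750 μL total → factor 750/450 = 1.6667
Step 4: 110 μL brought to 1250 μL → factor 1250/110 = 11.364
Step 5: 0.55 mL + 10.5 mL = 11.05 mL total → factor 11.05/0.55 = 20.091
Step 6: unknown factor x
Product of known-step factors = 66209
Overall factor = 4.00 mM / (6.04 nM) = 6.6225 × 10^5
x = 6.6225 × 10^5 / 66209 = 10.0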